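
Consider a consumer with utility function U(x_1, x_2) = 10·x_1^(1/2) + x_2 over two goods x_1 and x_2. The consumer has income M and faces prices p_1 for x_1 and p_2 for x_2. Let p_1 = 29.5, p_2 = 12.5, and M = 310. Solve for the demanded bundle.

Utility is quasi-linear in x_2; the FOC for x_1 is 5/√x_1 = p_1/p_2.
Thus x_1* = (5·p_2/p_1)² — independent of M — with the rest of income spent on x_2.
Plugging in: x_1* = (5·12.5/29.5)² = 4.4887, x_2* = 14.2068.

x_1* = 4.4887, x_2* = 14.2068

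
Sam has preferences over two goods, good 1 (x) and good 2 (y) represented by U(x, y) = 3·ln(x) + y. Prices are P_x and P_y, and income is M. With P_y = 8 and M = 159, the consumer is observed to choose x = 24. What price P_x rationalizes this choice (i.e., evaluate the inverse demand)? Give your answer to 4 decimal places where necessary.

Set MRS = P_x/P_y: (3/x)/1 = P_x/P_y.
So x*(P_x,P_y) = 3·P_y/P_x, independent of income; and y* = (M − 3·P_y)/P_y.
Set x* = 24 in the demand function and solve for P_x: P_x = 1.

P_x = 1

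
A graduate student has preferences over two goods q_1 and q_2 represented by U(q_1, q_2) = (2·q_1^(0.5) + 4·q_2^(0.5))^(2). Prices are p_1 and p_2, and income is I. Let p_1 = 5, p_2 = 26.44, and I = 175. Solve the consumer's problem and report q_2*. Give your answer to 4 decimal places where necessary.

q_2* = 2.8505

MRS = MU_q_1/MU_q_2 = (1/2)·(q_2/q_1)^(0.5). Set equal to p_1/p_2.
Solve for the ratio: q_2/q_1 = [2·p_1/p_2]^(2).
Substitute q_2 = (q_2/q_1)·q_1 into the budget: q_1* = I/(p_1 + p_2·(q_2/q_1)).
Numerically q_2/q_1 = 0.143046, so q_1* = 175/(5 + 26.44·0.143046) = 19.9268 and q_2* = 0.143046·19.9268 = 2.8505.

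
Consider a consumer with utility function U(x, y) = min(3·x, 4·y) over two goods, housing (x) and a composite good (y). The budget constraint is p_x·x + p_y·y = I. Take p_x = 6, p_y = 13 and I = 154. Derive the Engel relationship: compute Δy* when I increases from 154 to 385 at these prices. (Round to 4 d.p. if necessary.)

Δy* = 11

With perfect complements, no substitution: consume in ratio x:y = 4:3.
Budget: p_x·x + p_y·(3/4)·x = I, so (4·p_x + 3·p_y)·x = 4·I.
Demand: x*(p_x,p_y,I) = 4·I/(4·p_x + 3·p_y), y* = 3·I/(4·p_x + 3·p_y).
Here 4·6 + 3·13 = 63, giving y* = 7.3333.
At I' = 385: y* = 18.3333. Change: 18.3333 − 7.3333 = 11.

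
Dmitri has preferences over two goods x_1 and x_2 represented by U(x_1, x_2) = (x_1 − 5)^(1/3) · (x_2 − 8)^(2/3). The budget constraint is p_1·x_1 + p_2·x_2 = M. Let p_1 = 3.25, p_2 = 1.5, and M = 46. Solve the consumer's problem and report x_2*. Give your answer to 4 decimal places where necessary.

MRS = (1/2)·(x_2−8)/(x_1−5). Tangency with p_1/p_2 gives x_2−8 = 2·(p_1/p_2)·(x_1−5).
After buying the subsistence bundle (5, 8), a share 1/3 of the remaining income goes to x_1: x_1* = 5 + 1/3·(M − 5p_1 − 8p_2)/p_1.
Discretionary income = 46 − 5·3.25 − 8·1.5 = 17.75; x_2* = 8 + 2/3·17.75/1.5 = 15.8889.

x_2* = 15.8889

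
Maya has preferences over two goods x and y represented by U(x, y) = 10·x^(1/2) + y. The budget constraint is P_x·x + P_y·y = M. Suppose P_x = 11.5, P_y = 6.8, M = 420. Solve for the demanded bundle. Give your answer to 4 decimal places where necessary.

x* = 8.741, y* = 46.9821

Utility is quasi-linear in y; the FOC for x is 5/√x = P_x/P_y.
Thus x* = (5·P_y/P_x)² — independent of M — with the rest of income spent on y.
Plugging in: x* = (5·6.8/11.5)² = 8.741, y* = 46.9821.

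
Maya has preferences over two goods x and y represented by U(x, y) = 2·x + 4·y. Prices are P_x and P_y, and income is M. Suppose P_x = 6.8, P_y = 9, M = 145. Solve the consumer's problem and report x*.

Perfect substitutes: compare marginal utility per dollar. 2/P_x vs 4/P_y → 0.2941 vs 0.4444.
y gives more utility per dollar, so spend all income on y: y* = M/P_y, x* = 0.
Numerically: x* = 0, y* = 16.1111.

x* = 0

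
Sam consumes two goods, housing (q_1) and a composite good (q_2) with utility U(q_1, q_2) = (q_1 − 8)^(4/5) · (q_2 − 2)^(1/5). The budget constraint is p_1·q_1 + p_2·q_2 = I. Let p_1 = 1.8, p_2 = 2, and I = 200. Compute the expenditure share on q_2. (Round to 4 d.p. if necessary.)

share on q_2 = 0.2016

MRS = 4·(q_2−2)/(q_1−8). Tangency with p_1/p_2 gives q_2−2 = (1/4)·(p_1/p_2)·(q_1−8).
Substituting into the budget: q_1* = 8 + 0.8·(I − 8·p_1 − 2·p_2)/p_1, and q_2* = 2 + 0.2·(…)/p_2.
Discretionary income = 200 − 8·1.8 − 2·2 = 181.6; q_1* = 8 + 0.8·181.6/1.8 = 88.7111; q_2* = 2 + 0.2·181.6/2 = 20.16.
Expenditure on q_2: 2·20.16 = 40.32; share = 0.2016.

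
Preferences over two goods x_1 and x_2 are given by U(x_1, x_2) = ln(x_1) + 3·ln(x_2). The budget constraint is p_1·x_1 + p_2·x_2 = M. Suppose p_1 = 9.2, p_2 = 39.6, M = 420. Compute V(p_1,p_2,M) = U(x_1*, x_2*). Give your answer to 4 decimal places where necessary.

At p_1=9.2, p_2=39.6, M=420: x_1* = 0.25·420/9.2 = 11.413, x_2* = 7.9545.
Utility at the optimum: U(11.413, 7.9545) = 8.656.

V = 8.656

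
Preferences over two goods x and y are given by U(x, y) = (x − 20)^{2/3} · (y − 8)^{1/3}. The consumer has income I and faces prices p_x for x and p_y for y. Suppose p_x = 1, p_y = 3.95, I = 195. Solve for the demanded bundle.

This is Cobb-Douglas in (x−20, y−8): tangency gives 2/3·p_y·(y−8) = 1/3·p_x·(x−20).
After buying the subsistence bundle (20, 8), a share 2/3 of the remaining income goes to x: x* = 20 + 2/3·(I − 20p_x − 8p_y)/p_x.
Discretionary income = 195 − 20·1 − 8·3.95 = 143.4; x* = 20 + 2/3·143.4/1 = 115.6; y* = 8 + 1/3·143.4/3.95 = 20.1013.

x* = 115.6, y* = 20.1013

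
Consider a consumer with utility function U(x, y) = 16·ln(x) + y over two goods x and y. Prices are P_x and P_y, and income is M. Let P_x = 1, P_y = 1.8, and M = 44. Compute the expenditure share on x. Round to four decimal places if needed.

share on x = 0.6545

So x*(P_x,P_y) = 16·P_y/P_x, independent of income; and y* = (M − 16·P_y)/P_y.
At the given prices: x* = 16·1.8/1 = 28.8, and y* = 8.4444.
Expenditure on x: 1·28.8 = 28.8; share = 0.6545.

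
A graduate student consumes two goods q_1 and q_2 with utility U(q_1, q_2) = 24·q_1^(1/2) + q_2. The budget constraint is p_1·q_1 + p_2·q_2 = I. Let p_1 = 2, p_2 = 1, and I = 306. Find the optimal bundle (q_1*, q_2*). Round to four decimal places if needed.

Solve: √q_1 = 12·p_2/p_1, so q_1*(p_1,p_2) = (12·p_2/p_1)², and q_2* = (I − p_1·q_1*)/p_2.
Plugging in: q_1* = (12·1/2)² = 36, q_2* = 234.

q_1* = 36, q_2* = 234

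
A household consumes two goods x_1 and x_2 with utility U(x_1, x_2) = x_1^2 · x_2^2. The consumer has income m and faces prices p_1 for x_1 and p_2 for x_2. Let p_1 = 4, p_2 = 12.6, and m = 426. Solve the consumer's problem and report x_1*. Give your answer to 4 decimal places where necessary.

MU_x_1/MU_x_2 = (2·x_2)/(2·x_1); tangency sets this equal to p_1/p_2.
So 2·p_2·x_2 = 2·p_1·x_1; combined with the budget, a share 0.5 of income goes to x_1.
Demand: x_1*(p_1,p_2,m) = 0.5·m/p_1 and x_2* = 0.5·m/p_2.
At p_1=4, p_2=12.6, m=426: x_1* = 0.5·426/4 = 53.25.

x_1* = 53.25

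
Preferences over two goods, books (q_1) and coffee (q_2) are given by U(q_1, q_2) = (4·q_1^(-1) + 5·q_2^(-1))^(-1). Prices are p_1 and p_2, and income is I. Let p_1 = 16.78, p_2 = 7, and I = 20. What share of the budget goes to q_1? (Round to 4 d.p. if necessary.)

share on q_1 = 0.5807

Numerically q_2/q_1 = 1.73102, so q_1* = 20/(16.78 + 7·1.73102) = 0.6921 and q_2* = 1.73102·0.6921 = 1.1981.
Expenditure on q_1: 16.78·0.6921 = 11.6136; share = 0.5807.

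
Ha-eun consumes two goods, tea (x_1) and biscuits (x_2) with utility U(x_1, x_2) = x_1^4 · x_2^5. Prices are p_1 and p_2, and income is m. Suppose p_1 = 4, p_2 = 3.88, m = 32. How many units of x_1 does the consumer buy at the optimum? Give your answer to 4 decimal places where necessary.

x_1* = 3.5556

Tangency: MRS = (4/5)·x_2/x_1 = p_1/p_2.
Rearranging, p_2·x_2 = (5/4)·p_1·x_1. Substituting into the budget gives p_1·x_1·(1 + (5/4)) = m.
Demand: x_1*(p_1,p_2,m) = 4/9·m/p_1 and x_2* = 5/9·m/p_2.
At p_1=4, p_2=3.88, m=32: x_1* = 4/9·32/4 = 3.5556.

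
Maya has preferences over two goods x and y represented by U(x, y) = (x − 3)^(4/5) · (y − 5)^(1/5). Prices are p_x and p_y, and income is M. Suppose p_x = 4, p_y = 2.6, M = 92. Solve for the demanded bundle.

x* = 16.4, y* = 10.1538

Let x' = x−3, y' = y−5. MRS = 4·y'/x' = p_x/p_y.
After buying the subsistence bundle (3, 5), a share 0.8 of the remaining income goes to x: x* = 3 + 0.8·(M − 3p_x − 5p_y)/p_x.
Discretionary income = 92 − 3·4 − 5·2.6 = 67; x* = 3 + 0.8·67/4 = 16.4; y* = 5 + 0.2·67/2.6 = 10.1538.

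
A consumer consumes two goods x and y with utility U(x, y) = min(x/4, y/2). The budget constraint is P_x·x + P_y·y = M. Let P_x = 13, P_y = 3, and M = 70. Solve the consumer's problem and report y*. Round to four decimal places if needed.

y* = 2.4138

With perfect complements, no substitution: consume in ratio x:y = 4:2.
Budget: P_x·x + P_y·(1/2)·x = M, so (4·P_x + 2·P_y)·x = 4·M.
Demand: x*(P_x,P_y,M) = 4·M/(4·P_x + 2·P_y), y* = 2·M/(4·P_x + 2·P_y).
Here 4·13 + 2·3 = 58, giving y* = 2.4138.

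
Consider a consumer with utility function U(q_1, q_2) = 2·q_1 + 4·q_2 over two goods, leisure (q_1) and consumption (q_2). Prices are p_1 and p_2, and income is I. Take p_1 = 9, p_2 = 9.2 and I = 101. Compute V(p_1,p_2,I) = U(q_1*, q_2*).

q_2 gives more utility per dollar, so spend all income on q_2: q_2* = I/p_2, q_1* = 0.
Numerically: q_1* = 0, q_2* = 10.9783.
Utility at the optimum: U(0, 10.9783) = 43.913.

V = 43.913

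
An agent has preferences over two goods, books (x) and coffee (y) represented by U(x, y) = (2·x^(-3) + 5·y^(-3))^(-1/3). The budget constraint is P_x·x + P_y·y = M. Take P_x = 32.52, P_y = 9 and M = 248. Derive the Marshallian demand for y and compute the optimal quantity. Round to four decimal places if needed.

MU_x ∝ 2·x^(-4), MU_y ∝ 5·y^(-4), so MRS = (2/5)·(y/x)^(4) = P_x/P_y.
Solve for the ratio: y/x = [(5/2)·P_x/P_y]^(0.25).
Substitute y = (y/x)·x into the budget: x* = M/(P_x + P_y·(y/x)).
Numerically y/x = 1.733652, so x* = 248/(32.52 + 9·1.733652) = 5.1535 and y* = 1.733652·5.1535 = 8.9343.

y* = 8.9343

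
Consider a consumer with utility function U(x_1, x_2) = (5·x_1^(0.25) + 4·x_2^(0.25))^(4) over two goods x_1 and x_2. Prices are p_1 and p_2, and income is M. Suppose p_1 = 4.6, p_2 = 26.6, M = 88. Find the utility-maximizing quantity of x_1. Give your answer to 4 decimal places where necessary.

MU_x_1 ∝ 5·x_1^(-0.75), MU_x_2 ∝ 4·x_2^(-0.75), so MRS = (5/4)·(x_2/x_1)^(0.75) = p_1/p_2.
Hence x_2/x_1 = ((4/5)·p_1/p_2)^(1/(0.75)), i.e. raised to the 4/3 power.
With the ratio pinned down, the budget gives x_1* = M/(p_1 + p_2·(x_2/x_1)) and x_2* = (x_2/x_1)·x_1*.
Numerically x_2/x_1 = 0.071552, so x_1* = 88/(4.6 + 26.6·0.071552) = 13.5316.

x_1* = 13.5316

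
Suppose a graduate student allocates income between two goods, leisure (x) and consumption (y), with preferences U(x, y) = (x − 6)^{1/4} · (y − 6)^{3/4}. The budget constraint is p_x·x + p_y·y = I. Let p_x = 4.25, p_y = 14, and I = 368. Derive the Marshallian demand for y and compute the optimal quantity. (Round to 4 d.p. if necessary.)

y* = 19.8482

MRS = (1/3)·(y−6)/(x−6). Tangency with p_x/p_y gives y−6 = 3·(p_x/p_y)·(x−6).
Substituting into the budget: x* = 6 + 0.25·(I − 6·p_x − 6·p_y)/p_x, and y* = 6 + 0.75·(…)/p_y.
Discretionary income = 368 − 6·4.25 − 6·14 = 258.5; y* = 6 + 0.75·258.5/14 = 19.8482.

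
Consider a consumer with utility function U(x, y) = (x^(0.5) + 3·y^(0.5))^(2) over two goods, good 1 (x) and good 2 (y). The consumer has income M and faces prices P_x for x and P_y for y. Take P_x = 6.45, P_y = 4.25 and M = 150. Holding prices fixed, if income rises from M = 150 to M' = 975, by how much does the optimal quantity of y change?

Δy* = 180.8753

Numerically y/x = 20.729273, so x* = 150/(6.45 + 4.25·20.729273) = 1.5865 and y* = 20.729273·1.5865 = 32.8864.
At M' = 975: y* = 213.7617. Change: 213.7617 − 32.8864 = 180.8753.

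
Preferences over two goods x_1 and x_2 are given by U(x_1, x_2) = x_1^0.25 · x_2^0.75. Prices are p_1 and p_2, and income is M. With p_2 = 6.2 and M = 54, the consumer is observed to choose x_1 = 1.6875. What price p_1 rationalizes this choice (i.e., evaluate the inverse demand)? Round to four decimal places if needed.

Tangency: MRS = (1/3)·x_2/x_1 = p_1/p_2.
Rearranging, p_2·x_2 = 3·p_1·x_1. Substituting into the budget gives p_1·x_1·(1 + 3) = M.
Demand: x_1*(p_1,p_2,M) = 0.25·M/p_1 and x_2* = 0.75·M/p_2.
Set x_1* = 1.6875 in the demand function and solve for p_1: p_1 = 8.

p_1 = 8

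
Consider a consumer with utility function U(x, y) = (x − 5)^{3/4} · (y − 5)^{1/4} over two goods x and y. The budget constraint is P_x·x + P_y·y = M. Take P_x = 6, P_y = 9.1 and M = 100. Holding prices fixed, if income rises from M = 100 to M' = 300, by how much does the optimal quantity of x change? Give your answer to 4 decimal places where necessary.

Let x' = x−5, y' = y−5. MRS = 3·y'/x' = P_x/P_y.
Substituting into the budget: x* = 5 + 0.75·(M − 5·P_x − 5·P_y)/P_x, and y* = 5 + 0.25·(…)/P_y.
Discretionary income = 100 − 5·6 − 5·9.1 = 24.5; x* = 5 + 0.75·24.5/6 = 8.0625.
At M' = 300: x* = 33.0625. Change: 33.0625 − 8.0625 = 25.

Δx* = 25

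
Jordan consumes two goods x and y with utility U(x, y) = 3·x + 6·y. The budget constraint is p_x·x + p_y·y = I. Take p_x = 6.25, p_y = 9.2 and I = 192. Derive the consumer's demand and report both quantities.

Perfect substitutes: compare marginal utility per dollar. 3/p_x vs 6/p_y → 0.48 vs 0.6522.
y gives more utility per dollar, so spend all income on y: y* = I/p_y, x* = 0.
Numerically: x* = 0, y* = 20.8696.

x* = 0, y* = 20.8696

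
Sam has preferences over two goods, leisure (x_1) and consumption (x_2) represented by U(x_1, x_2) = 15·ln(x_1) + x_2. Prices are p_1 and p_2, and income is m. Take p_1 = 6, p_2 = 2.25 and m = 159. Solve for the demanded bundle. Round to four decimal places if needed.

Set MRS = p_1/p_2: (15/x_1)/1 = p_1/p_2.
So x_1*(p_1,p_2) = 15·p_2/p_1, independent of income; and x_2* = (m − 15·p_2)/p_2.
At the given prices: x_1* = 15·2.25/6 = 5.625, and x_2* = 55.6667.

x_1* = 5.625, x_2* = 55.6667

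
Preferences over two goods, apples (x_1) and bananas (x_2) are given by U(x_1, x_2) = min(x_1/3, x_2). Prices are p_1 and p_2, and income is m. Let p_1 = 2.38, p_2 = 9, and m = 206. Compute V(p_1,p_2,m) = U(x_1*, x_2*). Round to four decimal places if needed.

Demand: x_1*(p_1,p_2,m) = 3·m/(3·p_1 + p_2), x_2* = m/(3·p_1 + p_2).
Here 3·2.38 + 9 = 16.14, giving x_1* = 38.29 and x_2* = 12.7633.
Utility at the optimum: U(38.29, 12.7633) = 12.7633.

V = 12.7633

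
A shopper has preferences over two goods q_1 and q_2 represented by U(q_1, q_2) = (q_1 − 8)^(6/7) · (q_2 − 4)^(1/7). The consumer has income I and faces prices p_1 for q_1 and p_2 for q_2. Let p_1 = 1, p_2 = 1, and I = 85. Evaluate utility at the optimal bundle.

V = 48.4408

Let q_1' = q_1−8, q_2' = q_2−4. MRS = 6·q_2'/q_1' = p_1/p_2.
After buying the subsistence bundle (8, 4), a share 6/7 of the remaining income goes to q_1: q_1* = 8 + 6/7·(I − 8p_1 − 4p_2)/p_1.
Discretionary income = 85 − 8·1 − 4·1 = 73; q_1* = 8 + 6/7·73/1 = 70.5714; q_2* = 4 + 1/7·73/1 = 14.4286.
Utility at the optimum: U(70.5714, 14.4286) = 48.4408.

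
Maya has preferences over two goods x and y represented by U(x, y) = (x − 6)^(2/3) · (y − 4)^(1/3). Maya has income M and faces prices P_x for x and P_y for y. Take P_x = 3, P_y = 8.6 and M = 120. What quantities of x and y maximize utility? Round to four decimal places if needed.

x* = 21.0222, y* = 6.6202

After buying the subsistence bundle (6, 4), a share 2/3 of the remaining income goes to x: x* = 6 + 2/3·(M − 6P_x − 4P_y)/P_x.
Discretionary income = 120 − 6·3 − 4·8.6 = 67.6; x* = 6 + 2/3·67.6/3 = 21.0222; y* = 4 + 1/3·67.6/8.6 = 6.6202.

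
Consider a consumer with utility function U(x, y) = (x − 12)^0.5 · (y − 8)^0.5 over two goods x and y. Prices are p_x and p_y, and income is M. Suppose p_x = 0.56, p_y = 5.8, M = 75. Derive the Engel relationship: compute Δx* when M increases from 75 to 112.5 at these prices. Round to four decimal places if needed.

Δx* = 33.4821

This is Cobb-Douglas in (x−12, y−8): tangency gives 0.5·p_y·(y−8) = 0.5·p_x·(x−12).
After buying the subsistence bundle (12, 8), a share 0.5 of the remaining income goes to x: x* = 12 + 0.5·(M − 12p_x − 8p_y)/p_x.
Discretionary income = 75 − 12·0.56 − 8·5.8 = 21.88; x* = 12 + 0.5·21.88/0.56 = 31.5357.
At M' = 112.5: x* = 65.0179. Change: 65.0179 − 31.5357 = 33.4821.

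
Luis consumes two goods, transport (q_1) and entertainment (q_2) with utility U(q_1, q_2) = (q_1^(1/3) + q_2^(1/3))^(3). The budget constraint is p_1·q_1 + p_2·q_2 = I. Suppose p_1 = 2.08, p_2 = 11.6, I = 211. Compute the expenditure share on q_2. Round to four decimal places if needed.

With the ratio pinned down, the budget gives q_1* = I/(p_1 + p_2·(q_2/q_1)) and q_2* = (q_2/q_1)·q_1*.
Numerically q_2/q_1 = 0.075929, so q_1* = 211/(2.08 + 11.6·0.075929) = 71.2651 and q_2* = 0.075929·71.2651 = 5.4111.
Expenditure on q_2: 11.6·5.4111 = 62.7686; share = 0.2975.

share on q_2 = 0.2975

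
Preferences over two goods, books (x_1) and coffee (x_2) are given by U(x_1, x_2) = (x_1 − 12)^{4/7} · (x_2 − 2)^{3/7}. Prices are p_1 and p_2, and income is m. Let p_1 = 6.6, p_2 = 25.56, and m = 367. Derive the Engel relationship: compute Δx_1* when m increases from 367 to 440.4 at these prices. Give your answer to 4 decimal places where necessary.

MRS = (4/3)·(x_2−2)/(x_1−12). Tangency with p_1/p_2 gives x_2−2 = (3/4)·(p_1/p_2)·(x_1−12).
After buying the subsistence bundle (12, 2), a share 4/7 of the remaining income goes to x_1: x_1* = 12 + 4/7·(m − 12p_1 − 2p_2)/p_1.
Discretionary income = 367 − 12·6.6 − 2·25.56 = 236.68; x_1* = 12 + 4/7·236.68/6.6 = 32.4918.
At m' = 440.4: x_1* = 38.8468. Change: 38.8468 − 32.4918 = 6.355.

Δx_1* = 6.355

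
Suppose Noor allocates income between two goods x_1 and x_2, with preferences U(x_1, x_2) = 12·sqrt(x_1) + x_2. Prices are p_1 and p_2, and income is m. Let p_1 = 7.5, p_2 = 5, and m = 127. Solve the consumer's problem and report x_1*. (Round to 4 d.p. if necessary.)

MU_x_1 = 6/√x_1, MU_x_2 = 1. Tangency: 6/√x_1 = p_1/p_2.
Solve: √x_1 = 6·p_2/p_1, so x_1*(p_1,p_2) = (6·p_2/p_1)², and x_2* = (m − p_1·x_1*)/p_2.
Plugging in: x_1* = (6·5/7.5)² = 16.

x_1* = 16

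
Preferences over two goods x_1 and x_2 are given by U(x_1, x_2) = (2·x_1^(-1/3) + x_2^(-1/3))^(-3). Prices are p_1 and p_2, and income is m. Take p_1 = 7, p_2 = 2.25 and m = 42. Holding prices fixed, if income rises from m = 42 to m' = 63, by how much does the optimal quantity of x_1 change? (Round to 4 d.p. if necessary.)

Δx_1* = 2.0722

MRS = MU_x_1/MU_x_2 = 2·(x_2/x_1)^(4/3). Set equal to p_1/p_2.
Hence x_2/x_1 = ((1/2)·p_1/p_2)^(1/(4/3)), i.e. raised to the 0.75 power.
Substitute x_2 = (x_2/x_1)·x_1 into the budget: x_1* = m/(p_1 + p_2·(x_2/x_1)).
Numerically x_2/x_1 = 1.392881, so x_1* = 42/(7 + 2.25·1.392881) = 4.1445.
At m' = 63: x_1* = 6.2167. Change: 6.2167 − 4.1445 = 2.0722.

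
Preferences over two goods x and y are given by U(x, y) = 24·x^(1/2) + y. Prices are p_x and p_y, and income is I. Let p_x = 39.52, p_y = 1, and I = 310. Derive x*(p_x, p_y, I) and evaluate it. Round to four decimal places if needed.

x* = 0.0922

Utility is quasi-linear in y; the FOC for x is 12/√x = p_x/p_y.
Thus x* = (12·p_y/p_x)² — independent of I — with the rest of income spent on y.
Plugging in: x* = (12·1/39.52)² = 0.0922.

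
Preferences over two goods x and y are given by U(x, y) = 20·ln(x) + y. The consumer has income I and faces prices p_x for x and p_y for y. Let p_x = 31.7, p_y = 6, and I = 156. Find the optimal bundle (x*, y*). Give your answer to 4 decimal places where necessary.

x* = 3.7855, y* = 6

MU_x = 20/x, MU_y = 1. Tangency: 20/x = p_x/p_y.
So x*(p_x,p_y) = 20·p_y/p_x, independent of income; and y* = (I − 20·p_y)/p_y.
At the given prices: x* = 20·6/31.7 = 3.7855, and y* = 6.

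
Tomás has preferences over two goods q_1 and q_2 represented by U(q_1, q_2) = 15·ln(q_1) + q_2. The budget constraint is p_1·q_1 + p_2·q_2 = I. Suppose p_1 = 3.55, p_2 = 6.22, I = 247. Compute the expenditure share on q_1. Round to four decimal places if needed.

share on q_1 = 0.3777

MU_q_1 = 15/q_1, MU_q_2 = 1. Tangency: 15/q_1 = p_1/p_2.
So q_1*(p_1,p_2) = 15·p_2/p_1, independent of income; and q_2* = (I − 15·p_2)/p_2.
At the given prices: q_1* = 15·6.22/3.55 = 26.2817, and q_2* = 24.7106.
Expenditure on q_1: 3.55·26.2817 = 93.3; share = 0.3777.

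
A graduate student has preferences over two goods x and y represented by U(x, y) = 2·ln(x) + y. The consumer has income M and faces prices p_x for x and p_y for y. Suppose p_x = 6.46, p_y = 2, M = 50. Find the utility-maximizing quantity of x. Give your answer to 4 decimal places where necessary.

x* = 0.6192

MU_x = 2/x, MU_y = 1. Tangency: 2/x = p_x/p_y.
So x*(p_x,p_y) = 2·p_y/p_x, independent of income; and y* = (M − 2·p_y)/p_y.
At the given prices: x* = 2·2/6.46 = 0.6192.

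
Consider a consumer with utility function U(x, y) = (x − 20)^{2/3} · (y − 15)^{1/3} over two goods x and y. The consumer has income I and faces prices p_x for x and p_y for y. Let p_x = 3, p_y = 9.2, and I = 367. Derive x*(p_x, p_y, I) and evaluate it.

Let x' = x−20, y' = y−15. MRS = 2·y'/x' = p_x/p_y.
Substituting into the budget: x* = 20 + 2/3·(I − 20·p_x − 15·p_y)/p_x, and y* = 15 + 1/3·(…)/p_y.
Discretionary income = 367 − 20·3 − 15·9.2 = 169; x* = 20 + 2/3·169/3 = 57.5556.

x* = 57.5556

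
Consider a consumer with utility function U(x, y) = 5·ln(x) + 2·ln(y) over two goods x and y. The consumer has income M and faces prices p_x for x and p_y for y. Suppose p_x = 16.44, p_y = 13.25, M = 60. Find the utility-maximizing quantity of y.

The MRS is (5/2)·y/x. Set MRS = p_x/p_y.
Rearranging, p_y·y = (2/5)·p_x·x. Substituting into the budget gives p_x·x·(1 + (2/5)) = M.
Demand: x*(p_x,p_y,M) = 5/7·M/p_x and y* = 2/7·M/p_y.
At p_x=16.44, p_y=13.25, M=60: y* = 2/7·60/13.25 = 1.2938.

y* = 1.2938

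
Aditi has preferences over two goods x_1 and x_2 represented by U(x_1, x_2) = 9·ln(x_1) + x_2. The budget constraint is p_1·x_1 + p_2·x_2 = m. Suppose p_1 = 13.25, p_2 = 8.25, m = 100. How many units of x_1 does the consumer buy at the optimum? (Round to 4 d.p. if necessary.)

Set MRS = p_1/p_2: (9/x_1)/1 = p_1/p_2.
So x_1*(p_1,p_2) = 9·p_2/p_1, independent of income; and x_2* = (m − 9·p_2)/p_2.
At the given prices: x_1* = 9·8.25/13.25 = 5.6038.

x_1* = 5.6038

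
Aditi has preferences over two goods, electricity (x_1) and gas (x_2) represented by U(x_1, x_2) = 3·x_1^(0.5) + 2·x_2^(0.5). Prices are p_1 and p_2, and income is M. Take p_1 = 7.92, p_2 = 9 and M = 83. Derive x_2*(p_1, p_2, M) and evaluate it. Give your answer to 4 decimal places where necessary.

x_2* = 2.5928

From the CES first-order condition, (3/2)·(x_2/x_1)^(0.5) = p_1/p_2.
Solve for the ratio: x_2/x_1 = [(2/3)·p_1/p_2]^(2).
Substitute x_2 = (x_2/x_1)·x_1 into the budget: x_1* = M/(p_1 + p_2·(x_2/x_1)).
Numerically x_2/x_1 = 0.344178, so x_1* = 83/(7.92 + 9·0.344178) = 7.5334 and x_2* = 0.344178·7.5334 = 2.5928.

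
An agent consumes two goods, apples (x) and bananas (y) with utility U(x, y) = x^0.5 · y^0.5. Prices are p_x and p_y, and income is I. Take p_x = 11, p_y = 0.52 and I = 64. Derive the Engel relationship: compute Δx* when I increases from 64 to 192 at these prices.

Δx* = 5.8182

Demand: x*(p_x,p_y,I) = 0.5·I/p_x and y* = 0.5·I/p_y.
At p_x=11, p_y=0.52, I=64: x* = 0.5·64/11 = 2.9091.
At I' = 192: x* = 8.7273. Change: 8.7273 − 2.9091 = 5.8182.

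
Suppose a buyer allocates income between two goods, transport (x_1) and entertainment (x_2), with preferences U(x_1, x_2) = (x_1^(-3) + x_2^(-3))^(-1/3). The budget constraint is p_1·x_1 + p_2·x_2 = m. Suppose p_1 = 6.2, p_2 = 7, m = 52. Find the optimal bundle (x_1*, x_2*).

MU_x_1 ∝ x_1^(-4), MU_x_2 ∝ x_2^(-4), so MRS = (x_2/x_1)^(4) = p_1/p_2.
Solve for the ratio: x_2/x_1 = [p_1/p_2]^(0.25).
Substitute x_2 = (x_2/x_1)·x_1 into the budget: x_1* = m/(p_1 + p_2·(x_2/x_1)).
Numerically x_2/x_1 = 0.970115, so x_1* = 52/(6.2 + 7·0.970115) = 4.0028 and x_2* = 0.970115·4.0028 = 3.8832.

x_1* = 4.0028, x_2* = 3.8832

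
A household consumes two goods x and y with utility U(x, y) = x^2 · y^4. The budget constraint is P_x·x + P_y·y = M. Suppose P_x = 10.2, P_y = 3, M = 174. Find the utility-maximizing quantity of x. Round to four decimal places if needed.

MU_x/MU_y = (2·y)/(4·x); tangency sets this equal to P_x/P_y.
So 2·P_y·y = 4·P_x·x; combined with the budget, a share 1/3 of income goes to x.
Demand: x*(P_x,P_y,M) = 1/3·M/P_x and y* = 2/3·M/P_y.
At P_x=10.2, P_y=3, M=174: x* = 1/3·174/10.2 = 5.6863.

x* = 5.6863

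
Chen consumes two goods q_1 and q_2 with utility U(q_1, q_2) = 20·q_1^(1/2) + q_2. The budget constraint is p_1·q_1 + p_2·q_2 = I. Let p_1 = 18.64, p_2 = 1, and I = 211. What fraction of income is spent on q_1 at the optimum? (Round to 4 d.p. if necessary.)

share on q_1 = 0.0254

Utility is quasi-linear in q_2; the FOC for q_1 is 10/√q_1 = p_1/p_2.
Solve: √q_1 = 10·p_2/p_1, so q_1*(p_1,p_2) = (10·p_2/p_1)², and q_2* = (I − p_1·q_1*)/p_2.
Plugging in: q_1* = (10·1/18.64)² = 0.2878, q_2* = 205.6352.
Expenditure on q_1: 18.64·0.2878 = 5.3648; share = 0.0254.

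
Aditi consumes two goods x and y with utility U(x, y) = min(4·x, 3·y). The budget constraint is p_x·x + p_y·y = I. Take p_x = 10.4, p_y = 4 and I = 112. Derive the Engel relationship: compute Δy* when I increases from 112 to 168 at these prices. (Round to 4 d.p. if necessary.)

With perfect complements, no substitution: consume in ratio x:y = 3:4.
Budget: p_x·x + p_y·(4/3)·x = I, so (3·p_x + 4·p_y)·x = 3·I.
Demand: x*(p_x,p_y,I) = 3·I/(3·p_x + 4·p_y), y* = 4·I/(3·p_x + 4·p_y).
Here 3·10.4 + 4·4 = 47.2, giving y* = 9.4915.
At I' = 168: y* = 14.2373. Change: 14.2373 − 9.4915 = 4.7458.

Δy* = 4.7458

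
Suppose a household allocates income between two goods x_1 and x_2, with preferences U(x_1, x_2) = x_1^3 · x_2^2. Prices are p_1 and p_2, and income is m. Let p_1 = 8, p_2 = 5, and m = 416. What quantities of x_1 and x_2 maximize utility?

Tangency: MRS = (3/2)·x_2/x_1 = p_1/p_2.
Rearranging, p_2·x_2 = (2/3)·p_1·x_1. Substituting into the budget gives p_1·x_1·(1 + (2/3)) = m.
Demand: x_1*(p_1,p_2,m) = 0.6·m/p_1 and x_2* = 0.4·m/p_2.
At p_1=8, p_2=5, m=416: x_1* = 0.6·416/8 = 31.2, x_2* = 33.28.

x_1* = 31.2, x_2* = 33.28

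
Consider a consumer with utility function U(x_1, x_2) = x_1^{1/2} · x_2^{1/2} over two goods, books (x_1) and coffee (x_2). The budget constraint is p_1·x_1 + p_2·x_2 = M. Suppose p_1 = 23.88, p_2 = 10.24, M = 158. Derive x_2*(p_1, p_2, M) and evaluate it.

Tangency: MRS = x_2/x_1 = p_1/p_2.
Rearranging, p_2·x_2 = p_1·x_1. Substituting into the budget gives p_1·x_1·(1 + 1) = M.
Demand: x_1*(p_1,p_2,M) = 0.5·M/p_1 and x_2* = 0.5·M/p_2.
At p_1=23.88, p_2=10.24, M=158: x_2* = 0.5·158/10.24 = 7.7148.

x_2* = 7.7148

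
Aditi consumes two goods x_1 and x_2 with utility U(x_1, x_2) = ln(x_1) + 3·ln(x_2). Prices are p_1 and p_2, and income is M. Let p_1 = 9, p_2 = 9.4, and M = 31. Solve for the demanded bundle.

At p_1=9, p_2=9.4, M=31: x_1* = 0.25·31/9 = 0.8611, x_2* = 2.4734.

x_1* = 0.8611, x_2* = 2.4734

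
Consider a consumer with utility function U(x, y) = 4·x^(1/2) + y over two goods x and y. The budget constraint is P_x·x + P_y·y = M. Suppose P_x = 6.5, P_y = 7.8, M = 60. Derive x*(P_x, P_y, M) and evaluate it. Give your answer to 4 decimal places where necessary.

x* = 5.76

MU_x = 2/√x, MU_y = 1. Tangency: 2/√x = P_x/P_y.
Thus x* = (2·P_y/P_x)² — independent of M — with the rest of income spent on y.
Plugging in: x* = (2·7.8/6.5)² = 5.76.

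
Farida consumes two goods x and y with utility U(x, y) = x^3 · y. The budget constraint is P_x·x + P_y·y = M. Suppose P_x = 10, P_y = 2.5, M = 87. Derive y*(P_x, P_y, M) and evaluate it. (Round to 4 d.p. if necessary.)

MU_x/MU_y = (3·y)/(x); tangency sets this equal to P_x/P_y.
So 3·P_y·y = P_x·x; combined with the budget, a share 0.75 of income goes to x.
Demand: x*(P_x,P_y,M) = 0.75·M/P_x and y* = 0.25·M/P_y.
At P_x=10, P_y=2.5, M=87: y* = 0.25·87/2.5 = 8.7.

y* = 8.7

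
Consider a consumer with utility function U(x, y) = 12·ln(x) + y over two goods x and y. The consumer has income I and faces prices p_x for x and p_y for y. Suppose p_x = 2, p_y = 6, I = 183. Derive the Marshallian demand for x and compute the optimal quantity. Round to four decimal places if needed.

x* = 36

Set MRS = p_x/p_y: (12/x)/1 = p_x/p_y.
So x*(p_x,p_y) = 12·p_y/p_x, independent of income; and y* = (I − 12·p_y)/p_y.
At the given prices: x* = 12·6/2 = 36.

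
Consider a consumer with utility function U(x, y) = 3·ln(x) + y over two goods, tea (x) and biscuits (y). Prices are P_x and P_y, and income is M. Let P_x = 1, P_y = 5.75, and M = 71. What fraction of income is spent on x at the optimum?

Set MRS = P_x/P_y: (3/x)/1 = P_x/P_y.
So x*(P_x,P_y) = 3·P_y/P_x, independent of income; and y* = (M − 3·P_y)/P_y.
At the given prices: x* = 3·5.75/1 = 17.25, and y* = 9.3478.
Expenditure on x: 1·17.25 = 17.25; share = 0.243.

share on x = 0.243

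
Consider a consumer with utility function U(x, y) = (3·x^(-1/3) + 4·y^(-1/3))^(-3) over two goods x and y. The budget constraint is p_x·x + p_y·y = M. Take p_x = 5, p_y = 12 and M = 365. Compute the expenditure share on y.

share on y = 0.607

MRS = MU_x/MU_y = (3/4)·(y/x)^(4/3). Set equal to p_x/p_y.
Hence y/x = ((4/3)·p_x/p_y)^(1/(4/3)), i.e. raised to the 0.75 power.
With the ratio pinned down, the budget gives x* = M/(p_x + p_y·(y/x)) and y* = (y/x)·x*.
Numerically y/x = 0.643496, so x* = 365/(5 + 12·0.643496) = 28.6906 and y* = 0.643496·28.6906 = 18.4623.
Expenditure on y: 12·18.4623 = 221.5471; share = 0.607.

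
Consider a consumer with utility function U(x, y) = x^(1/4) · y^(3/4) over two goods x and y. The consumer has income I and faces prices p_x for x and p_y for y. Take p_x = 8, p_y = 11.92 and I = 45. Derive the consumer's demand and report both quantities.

x* = 1.4062, y* = 2.8314

Demand: x*(p_x,p_y,I) = 0.25·I/p_x and y* = 0.75·I/p_y.
At p_x=8, p_y=11.92, I=45: x* = 0.25·45/8 = 1.4062, y* = 2.8314.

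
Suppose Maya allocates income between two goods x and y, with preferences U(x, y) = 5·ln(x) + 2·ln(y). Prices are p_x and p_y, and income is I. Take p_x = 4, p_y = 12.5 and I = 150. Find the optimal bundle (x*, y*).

The MRS is (5/2)·y/x. Set MRS = p_x/p_y.
Rearranging, p_y·y = (2/5)·p_x·x. Substituting into the budget gives p_x·x·(1 + (2/5)) = I.
Demand: x*(p_x,p_y,I) = 5/7·I/p_x and y* = 2/7·I/p_y.
At p_x=4, p_y=12.5, I=150: x* = 5/7·150/4 = 26.7857, y* = 3.4286.

x* = 26.7857, y* = 3.4286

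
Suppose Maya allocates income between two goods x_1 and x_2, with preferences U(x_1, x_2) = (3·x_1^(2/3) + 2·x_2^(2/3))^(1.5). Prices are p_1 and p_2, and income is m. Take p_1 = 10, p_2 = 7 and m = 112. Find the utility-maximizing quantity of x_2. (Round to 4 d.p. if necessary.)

From the CES first-order condition, (3/2)·(x_2/x_1)^(1/3) = p_1/p_2.
Solve for the ratio: x_2/x_1 = [(2/3)·p_1/p_2]^(3).
With the ratio pinned down, the budget gives x_1* = m/(p_1 + p_2·(x_2/x_1)) and x_2* = (x_2/x_1)·x_1*.
Numerically x_2/x_1 = 0.863838, so x_1* = 112/(10 + 7·0.863838) = 6.9796 and x_2* = 0.863838·6.9796 = 6.0292.

x_2* = 6.0292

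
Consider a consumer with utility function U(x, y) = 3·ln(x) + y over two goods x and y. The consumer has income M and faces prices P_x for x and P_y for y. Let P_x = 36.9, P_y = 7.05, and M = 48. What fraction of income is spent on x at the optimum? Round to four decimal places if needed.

At the given prices: x* = 3·7.05/36.9 = 0.5732, and y* = 3.8085.
Expenditure on x: 36.9·0.5732 = 21.15; share = 0.4406.

share on x = 0.4406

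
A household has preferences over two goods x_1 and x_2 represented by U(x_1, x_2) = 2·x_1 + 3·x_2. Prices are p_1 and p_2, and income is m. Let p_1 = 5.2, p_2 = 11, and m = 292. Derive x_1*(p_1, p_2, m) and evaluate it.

x_1* = 56.1538

x_1 gives more utility per dollar, so spend all income on x_1: x_1* = m/p_1, x_2* = 0.
Numerically: x_1* = 56.1538, x_2* = 0.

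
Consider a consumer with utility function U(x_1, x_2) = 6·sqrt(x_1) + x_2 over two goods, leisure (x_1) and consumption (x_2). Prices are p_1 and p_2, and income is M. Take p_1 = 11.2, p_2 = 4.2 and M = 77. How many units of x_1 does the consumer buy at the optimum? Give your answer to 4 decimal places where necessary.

x_1* = 1.2656

Plugging in: x_1* = (3·4.2/11.2)² = 1.2656.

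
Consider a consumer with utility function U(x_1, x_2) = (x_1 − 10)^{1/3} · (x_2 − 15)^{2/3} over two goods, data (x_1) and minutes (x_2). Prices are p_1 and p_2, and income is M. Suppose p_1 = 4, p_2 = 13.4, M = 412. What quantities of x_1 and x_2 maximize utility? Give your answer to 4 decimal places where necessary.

MRS = (1/2)·(x_2−15)/(x_1−10). Tangency with p_1/p_2 gives x_2−15 = 2·(p_1/p_2)·(x_1−10).
After buying the subsistence bundle (10, 15), a share 1/3 of the remaining income goes to x_1: x_1* = 10 + 1/3·(M − 10p_1 − 15p_2)/p_1.
Discretionary income = 412 − 10·4 − 15·13.4 = 171; x_1* = 10 + 1/3·171/4 = 24.25; x_2* = 15 + 2/3·171/13.4 = 23.5075.

x_1* = 24.25, x_2* = 23.5075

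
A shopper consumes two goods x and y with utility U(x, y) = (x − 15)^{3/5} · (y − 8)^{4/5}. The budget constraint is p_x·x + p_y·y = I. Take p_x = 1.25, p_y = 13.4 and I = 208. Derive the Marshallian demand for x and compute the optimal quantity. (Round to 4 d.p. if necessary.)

This is Cobb-Douglas in (x−15, y−8): tangency gives 0.6·p_y·(y−8) = 0.8·p_x·(x−15).
Substituting into the budget: x* = 15 + 3/7·(I − 15·p_x − 8·p_y)/p_x, and y* = 8 + 4/7·(…)/p_y.
Discretionary income = 208 − 15·1.25 − 8·13.4 = 82.05; x* = 15 + 3/7·82.05/1.25 = 43.1314.

x* = 43.1314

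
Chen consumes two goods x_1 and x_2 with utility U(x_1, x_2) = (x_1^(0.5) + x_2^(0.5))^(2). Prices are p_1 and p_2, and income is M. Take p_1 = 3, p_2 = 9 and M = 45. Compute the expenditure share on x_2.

Numerically x_2/x_1 = 0.111111, so x_1* = 45/(3 + 9·0.111111) = 11.25 and x_2* = 0.111111·11.25 = 1.25.
Expenditure on x_2: 9·1.25 = 11.25; share = 0.25.

share on x_2 = 0.25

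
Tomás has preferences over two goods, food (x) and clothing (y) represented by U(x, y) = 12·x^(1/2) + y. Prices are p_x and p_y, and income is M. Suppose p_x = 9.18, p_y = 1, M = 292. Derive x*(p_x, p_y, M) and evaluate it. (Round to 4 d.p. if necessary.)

Plugging in: x* = (6·1/9.18)² = 0.4272.

x* = 0.4272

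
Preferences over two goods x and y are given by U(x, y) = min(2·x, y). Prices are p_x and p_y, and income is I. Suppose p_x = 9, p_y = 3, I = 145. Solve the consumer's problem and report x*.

x* = 9.6667

Here 9 + 2·3 = 15, giving x* = 9.6667.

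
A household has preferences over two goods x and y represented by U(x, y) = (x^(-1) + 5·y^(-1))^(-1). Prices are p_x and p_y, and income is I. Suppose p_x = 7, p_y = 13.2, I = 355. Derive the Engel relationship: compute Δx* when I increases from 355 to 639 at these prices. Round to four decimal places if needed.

From the CES first-order condition, (1/5)·(y/x)^(2) = p_x/p_y.
Hence y/x = (5·p_x/p_y)^(1/(2)), i.e. raised to the 0.5 power.
Substitute y = (y/x)·x into the budget: x* = I/(p_x + p_y·(y/x)).
Numerically y/x = 1.628347, so x* = 355/(7 + 13.2·1.628347) = 12.4587.
At I' = 639: x* = 22.4256. Change: 22.4256 − 12.4587 = 9.9669.

Δx* = 9.9669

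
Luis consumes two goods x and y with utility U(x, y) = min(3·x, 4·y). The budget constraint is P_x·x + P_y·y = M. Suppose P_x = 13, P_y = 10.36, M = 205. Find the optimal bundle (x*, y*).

Leontief preferences: the optimum is at the kink where x/4 = y/3, i.e. y = (3/4)·x.
Budget: P_x·x + P_y·(3/4)·x = M, so (4·P_x + 3·P_y)·x = 4·M.
Demand: x*(P_x,P_y,M) = 4·M/(4·P_x + 3·P_y), y* = 3·M/(4·P_x + 3·P_y).
Here 4·13 + 3·10.36 = 83.08, giving x* = 9.87 and y* = 7.4025.

x* = 9.87, y* = 7.4025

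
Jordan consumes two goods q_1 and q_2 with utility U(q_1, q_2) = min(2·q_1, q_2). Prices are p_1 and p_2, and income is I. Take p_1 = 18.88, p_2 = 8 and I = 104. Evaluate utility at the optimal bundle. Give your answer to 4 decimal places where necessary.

V = 5.9633

Leontief preferences: the optimum is at the kink where q_1/1 = q_2/2, i.e. q_2 = 2·q_1.
Budget: p_1·q_1 + p_2·2·q_1 = I, so (p_1 + 2·p_2)·q_1 = I.
Demand: q_1*(p_1,p_2,I) = I/(p_1 + 2·p_2), q_2* = 2·I/(p_1 + 2·p_2).
Here 18.88 + 2·8 = 34.88, giving q_1* = 2.9817 and q_2* = 5.9633.
Utility at the optimum: U(2.9817, 5.9633) = 5.9633.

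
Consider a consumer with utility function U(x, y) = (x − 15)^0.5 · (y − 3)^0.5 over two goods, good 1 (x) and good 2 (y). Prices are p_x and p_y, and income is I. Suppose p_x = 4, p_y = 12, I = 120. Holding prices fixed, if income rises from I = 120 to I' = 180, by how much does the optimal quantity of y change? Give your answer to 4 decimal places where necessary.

Δy* = 2.5

Let x' = x−15, y' = y−3. MRS = y'/x' = p_x/p_y.
Substituting into the budget: x* = 15 + 0.5·(I − 15·p_x − 3·p_y)/p_x, and y* = 3 + 0.5·(…)/p_y.
Discretionary income = 120 − 15·4 − 3·12 = 24; y* = 3 + 0.5·24/12 = 4.
At I' = 180: y* = 6.5. Change: 6.5 − 4 = 2.5.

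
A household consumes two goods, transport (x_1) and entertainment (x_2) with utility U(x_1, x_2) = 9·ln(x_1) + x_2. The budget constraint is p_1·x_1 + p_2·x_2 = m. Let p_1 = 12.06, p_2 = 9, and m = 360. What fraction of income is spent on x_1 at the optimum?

share on x_1 = 0.225

Set MRS = p_1/p_2: (9/x_1)/1 = p_1/p_2.
So x_1*(p_1,p_2) = 9·p_2/p_1, independent of income; and x_2* = (m − 9·p_2)/p_2.
At the given prices: x_1* = 9·9/12.06 = 6.7164, and x_2* = 31.
Expenditure on x_1: 12.06·6.7164 = 81; share = 0.225.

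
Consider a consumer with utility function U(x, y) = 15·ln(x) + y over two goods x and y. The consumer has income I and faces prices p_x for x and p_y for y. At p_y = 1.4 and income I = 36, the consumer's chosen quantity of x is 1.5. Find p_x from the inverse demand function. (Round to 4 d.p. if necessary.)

p_x = 14

Set MRS = p_x/p_y: (15/x)/1 = p_x/p_y.
So x*(p_x,p_y) = 15·p_y/p_x, independent of income; and y* = (I − 15·p_y)/p_y.
Set x* = 1.5 in the demand function and solve for p_x: p_x = 14.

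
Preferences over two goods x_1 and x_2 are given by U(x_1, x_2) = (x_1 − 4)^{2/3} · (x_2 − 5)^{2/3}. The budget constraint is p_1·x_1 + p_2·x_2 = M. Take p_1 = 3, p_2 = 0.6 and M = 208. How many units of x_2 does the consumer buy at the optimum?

x_2* = 165.8333

Let x_1' = x_1−4, x_2' = x_2−5. MRS = x_2'/x_1' = p_1/p_2.
After buying the subsistence bundle (4, 5), a share 0.5 of the remaining income goes to x_1: x_1* = 4 + 0.5·(M − 4p_1 − 5p_2)/p_1.
Discretionary income = 208 − 4·3 − 5·0.6 = 193; x_2* = 5 + 0.5·193/0.6 = 165.8333.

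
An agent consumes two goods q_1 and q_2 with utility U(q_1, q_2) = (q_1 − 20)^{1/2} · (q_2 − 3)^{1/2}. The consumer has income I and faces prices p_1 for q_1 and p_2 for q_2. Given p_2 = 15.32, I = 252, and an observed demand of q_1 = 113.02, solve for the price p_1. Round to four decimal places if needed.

This is Cobb-Douglas in (q_1−20, q_2−3): tangency gives 0.5·p_2·(q_2−3) = 0.5·p_1·(q_1−20).
After buying the subsistence bundle (20, 3), a share 0.5 of the remaining income goes to q_1: q_1* = 20 + 0.5·(I − 20p_1 − 3p_2)/p_1.
Set q_1* = 113.02 in the demand function and solve for p_1: p_1 = 1.

p_1 = 1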